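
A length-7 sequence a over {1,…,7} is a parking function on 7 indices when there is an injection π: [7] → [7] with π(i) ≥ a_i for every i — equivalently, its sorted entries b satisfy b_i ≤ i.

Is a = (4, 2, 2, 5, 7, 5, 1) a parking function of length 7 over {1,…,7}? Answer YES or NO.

YES

Order a: b = (1, 2, 2, 4, 5, 5, 7).
  b_1=1 ≤ 1
  b_2=2 ≤ 2
  b_3=2 ≤ 3
  b_4=4 ≤ 4
  b_5=5 ≤ 5
  b_6=5 ≤ 6
  b_7=7 ≤ 7
All bounds hold ⇒ YES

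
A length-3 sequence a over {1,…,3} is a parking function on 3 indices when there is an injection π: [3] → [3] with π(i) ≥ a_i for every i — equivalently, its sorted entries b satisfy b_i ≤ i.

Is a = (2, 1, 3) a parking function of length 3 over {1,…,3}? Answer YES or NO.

Rearranged: b = (1, 2, 3).
  b_1=1 ≤ 1
  b_2=2 ≤ 2
  b_3=3 ≤ 3
All bounds hold ⇒ YES

YES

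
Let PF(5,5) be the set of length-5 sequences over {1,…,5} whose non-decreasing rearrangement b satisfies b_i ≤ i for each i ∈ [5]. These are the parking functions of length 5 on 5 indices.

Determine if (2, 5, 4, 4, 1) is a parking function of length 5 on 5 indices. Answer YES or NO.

NO

Sorted: b = (1, 2, 4, 4, 5).
  b_1=1 ≤ 1
  b_2=2 ≤ 2
  b_3=4 > 3
  fails at i=3 ⇒ NO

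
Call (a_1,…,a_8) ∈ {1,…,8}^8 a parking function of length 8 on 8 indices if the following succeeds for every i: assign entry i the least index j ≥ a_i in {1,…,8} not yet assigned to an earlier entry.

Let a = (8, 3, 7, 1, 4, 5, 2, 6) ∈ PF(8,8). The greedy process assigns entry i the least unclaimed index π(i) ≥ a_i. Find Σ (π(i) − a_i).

Σπ(i) = 1+…+8 = 36; Σa = 8+3+7+1+4+5+2+6 = 36; disp = 36−36 = 0.

0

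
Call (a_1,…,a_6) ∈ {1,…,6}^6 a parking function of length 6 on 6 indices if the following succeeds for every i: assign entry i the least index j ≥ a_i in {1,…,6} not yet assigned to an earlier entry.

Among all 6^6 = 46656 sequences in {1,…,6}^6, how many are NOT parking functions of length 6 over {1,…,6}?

Count = (6+1−6)·(6+1)^{6−1} = 1·16807 = 16807 (Konheim–Weiss)
Example (6,2,4,6,6,4) → sorted (2,4,4,6,6,6): b_1=2>1, not a PF.
6^6 − 16807 = 46656 − 16807 = 29849

29849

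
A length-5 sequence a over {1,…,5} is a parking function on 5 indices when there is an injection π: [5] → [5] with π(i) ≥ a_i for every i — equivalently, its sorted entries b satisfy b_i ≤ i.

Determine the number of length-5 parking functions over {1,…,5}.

|PF| = (5−5+1)·(5+1)^(5−1) = 1·1296 = 1296 (Pollak)
Check (4,1,3,1,3) → sorted (1,1,3,3,4): b_i ≤ i ∀i, a PF.

1296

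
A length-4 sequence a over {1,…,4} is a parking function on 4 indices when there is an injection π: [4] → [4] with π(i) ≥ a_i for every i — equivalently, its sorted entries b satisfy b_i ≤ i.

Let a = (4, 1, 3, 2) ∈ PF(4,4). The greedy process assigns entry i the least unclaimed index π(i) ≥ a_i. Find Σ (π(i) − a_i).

0

Σπ = 4·5/2 = 10 (π permutes [4]); Σa = 4+1+3+2 = 10; disp = 10−10 = 0.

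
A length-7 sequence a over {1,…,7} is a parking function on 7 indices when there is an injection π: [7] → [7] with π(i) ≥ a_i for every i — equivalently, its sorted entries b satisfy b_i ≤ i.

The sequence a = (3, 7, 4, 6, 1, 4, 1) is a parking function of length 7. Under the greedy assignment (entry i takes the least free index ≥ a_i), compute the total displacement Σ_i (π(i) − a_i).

Σπ = 7·8/2 = 28 (π permutes [7]); Σa = 3+7+4+6+1+4+1 = 26; disp = 28−26 = 2.

2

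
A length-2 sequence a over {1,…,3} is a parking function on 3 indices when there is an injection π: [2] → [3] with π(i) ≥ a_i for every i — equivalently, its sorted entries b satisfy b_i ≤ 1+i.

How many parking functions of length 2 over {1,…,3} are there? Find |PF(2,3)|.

|PF(2,3)| = (3+1−2)·(3+1)^{2−1} = 2·4 = 8 (Pollak)
One tuple (2,3) → sorted (2,3): b_i ≤ 1+i ∀i, a PF.

8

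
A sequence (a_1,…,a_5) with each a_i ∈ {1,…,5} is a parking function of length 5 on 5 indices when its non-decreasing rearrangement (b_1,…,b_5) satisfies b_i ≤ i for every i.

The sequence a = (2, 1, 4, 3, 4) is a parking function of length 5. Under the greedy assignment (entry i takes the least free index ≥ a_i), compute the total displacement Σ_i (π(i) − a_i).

Σπ = 5·6/2 = 15 (π permutes [5]); Σa = 2+1+4+3+4 = 14; disp = 15−14 = 1.

1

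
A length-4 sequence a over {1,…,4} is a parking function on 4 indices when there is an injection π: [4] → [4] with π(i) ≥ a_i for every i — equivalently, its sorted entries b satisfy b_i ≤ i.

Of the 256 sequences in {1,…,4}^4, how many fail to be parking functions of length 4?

131

|PF| = (4+1−4)·(4+1)^{4−1} = 1 · 125 = 125 (Pollak)
E.g. (3,3,4,1) → sorted (1,3,3,4): b_2=3>2, not a PF.
Total 256; non-PF = 256−125 = 131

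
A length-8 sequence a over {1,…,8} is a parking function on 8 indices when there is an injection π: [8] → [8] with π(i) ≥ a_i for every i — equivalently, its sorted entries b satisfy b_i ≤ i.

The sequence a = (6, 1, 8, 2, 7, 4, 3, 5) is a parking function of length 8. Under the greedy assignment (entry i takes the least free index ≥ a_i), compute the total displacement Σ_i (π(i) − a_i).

Σπ = 36 ({1..8} each once); Σa = 6+1+8+2+7+4+3+5 = 36; disp = 36−36 = 0.

0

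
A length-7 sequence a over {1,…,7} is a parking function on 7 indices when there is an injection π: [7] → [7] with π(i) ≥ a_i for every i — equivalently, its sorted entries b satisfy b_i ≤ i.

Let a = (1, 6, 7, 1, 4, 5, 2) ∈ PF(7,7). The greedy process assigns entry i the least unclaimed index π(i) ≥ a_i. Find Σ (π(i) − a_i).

2

Σπ(i) = 1+…+7 = 28; Σa = 1+6+7+1+4+5+2 = 26; disp = 28−26 = 2.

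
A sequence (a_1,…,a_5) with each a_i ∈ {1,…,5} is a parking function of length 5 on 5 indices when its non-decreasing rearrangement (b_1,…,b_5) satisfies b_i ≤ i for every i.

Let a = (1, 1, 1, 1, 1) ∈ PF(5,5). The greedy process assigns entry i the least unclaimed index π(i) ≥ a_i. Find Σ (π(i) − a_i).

Σπ = 5·6/2 = 15 (π permutes [5]); Σa = 1+1+1+1+1 = 5; disp = 15−5 = 10.

10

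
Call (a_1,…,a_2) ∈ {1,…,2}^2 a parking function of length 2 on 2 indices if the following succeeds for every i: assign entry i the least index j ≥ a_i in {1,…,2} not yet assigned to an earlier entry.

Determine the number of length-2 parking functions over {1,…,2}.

|PF| = (2+1−2)·(2+1)^{2−1} = 1·3 = 3
Example (1,1) → sorted (1,1): b_i ≤ i ∀i, a PF.

3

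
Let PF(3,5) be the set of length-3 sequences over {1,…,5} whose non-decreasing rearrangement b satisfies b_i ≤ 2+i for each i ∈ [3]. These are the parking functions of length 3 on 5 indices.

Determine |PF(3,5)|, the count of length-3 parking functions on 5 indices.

108

|PF| = (5+1−3)·(5+1)^{3−1} = 3 · 36 = 108
Example (4,1,2) → sorted (1,2,4): b_i ≤ 2+i ∀i, a PF.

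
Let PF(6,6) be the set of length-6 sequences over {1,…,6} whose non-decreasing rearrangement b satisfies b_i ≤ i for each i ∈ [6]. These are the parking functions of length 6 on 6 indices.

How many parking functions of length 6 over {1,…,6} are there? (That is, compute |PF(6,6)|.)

|PF(6,6)| = (7−6)·7^(6−1) = 1×16807 = 16807
E.g. (5,6,1,2,2,2) → sorted (1,2,2,2,5,6): b_i ≤ i ∀i, a PF.

16807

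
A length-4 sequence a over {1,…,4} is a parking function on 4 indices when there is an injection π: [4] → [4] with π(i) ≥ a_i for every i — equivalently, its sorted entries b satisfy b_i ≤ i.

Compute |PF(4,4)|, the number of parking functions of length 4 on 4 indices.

#PF = (4+1−4)·(4+1)^{4−1} = 1 · 125 = 125 [KW]
E.g. (1,3,2,3) → sorted (1,2,3,3): b_i ≤ i ∀i, a PF.

125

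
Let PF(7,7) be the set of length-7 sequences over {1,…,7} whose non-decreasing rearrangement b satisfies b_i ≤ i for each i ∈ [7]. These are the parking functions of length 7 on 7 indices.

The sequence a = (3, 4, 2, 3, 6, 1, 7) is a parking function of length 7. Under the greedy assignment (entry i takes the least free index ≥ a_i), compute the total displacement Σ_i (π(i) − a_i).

2

Σπ = 7·8/2 = 28 (π permutes [7]); Σa = 3+4+2+3+6+1+7 = 26; disp = 28−26 = 2.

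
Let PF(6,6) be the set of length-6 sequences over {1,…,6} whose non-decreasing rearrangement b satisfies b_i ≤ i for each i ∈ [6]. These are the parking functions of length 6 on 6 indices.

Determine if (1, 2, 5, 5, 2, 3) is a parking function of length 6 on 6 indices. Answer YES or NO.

YES

Sorted: b = (1, 2, 2, 3, 5, 5).
  b_1=1 ≤ 1
  b_2=2 ≤ 2
  b_3=2 ≤ 3
  b_4=3 ≤ 4
  b_5=5 ≤ 5
  b_6=5 ≤ 6
All bounds hold ⇒ YES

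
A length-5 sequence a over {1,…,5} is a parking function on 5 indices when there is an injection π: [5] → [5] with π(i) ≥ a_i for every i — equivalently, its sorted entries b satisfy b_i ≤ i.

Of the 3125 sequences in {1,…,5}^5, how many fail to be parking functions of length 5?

|PF(5,5)| = (5+1−5)·(5+1)^{5−1} = 1·1296 = 1296 (Pollak)
Check (3,5,2,5,3) → sorted (2,3,3,5,5): b_1=2>1, not a PF.
Total 3125; non-PF = 3125−1296 = 1829

1829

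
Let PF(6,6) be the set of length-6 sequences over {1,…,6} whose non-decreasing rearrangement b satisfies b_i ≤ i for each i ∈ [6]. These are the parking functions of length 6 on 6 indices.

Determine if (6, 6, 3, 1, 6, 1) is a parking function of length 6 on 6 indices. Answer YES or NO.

NO

Sorted: b = (1, 1, 3, 6, 6, 6).
  b_1=1 ≤ 1
  b_2=1 ≤ 2
  b_3=3 ≤ 3
  b_4=6 > 4
  fails at i=4 ⇒ NO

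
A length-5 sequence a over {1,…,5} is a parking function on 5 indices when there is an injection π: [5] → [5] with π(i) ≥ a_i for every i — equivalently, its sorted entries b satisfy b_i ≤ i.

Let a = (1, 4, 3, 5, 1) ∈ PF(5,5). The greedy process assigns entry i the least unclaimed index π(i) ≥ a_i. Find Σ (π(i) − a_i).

Σπ(i) = 1+…+5 = 15; Σa = 1+4+3+5+1 = 14; disp = 15−14 = 1.

1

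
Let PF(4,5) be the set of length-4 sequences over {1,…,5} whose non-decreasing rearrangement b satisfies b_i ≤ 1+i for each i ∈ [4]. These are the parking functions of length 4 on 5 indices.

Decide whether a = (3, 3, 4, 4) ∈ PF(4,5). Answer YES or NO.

Order a: b = (3, 3, 4, 4).
  b_1=3 > 2
  fails at i=1 ⇒ NO

NO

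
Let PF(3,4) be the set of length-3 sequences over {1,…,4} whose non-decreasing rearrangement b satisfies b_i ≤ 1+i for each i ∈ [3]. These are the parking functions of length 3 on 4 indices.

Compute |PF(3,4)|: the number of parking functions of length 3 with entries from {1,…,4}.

50

|PF| = (4−3+1)·(4+1)^(3−1) = 2 · 25 = 50 (Konheim–Weiss)
Example (3,2,2) → sorted (2,2,3): b_i ≤ 1+i ∀i, a PF.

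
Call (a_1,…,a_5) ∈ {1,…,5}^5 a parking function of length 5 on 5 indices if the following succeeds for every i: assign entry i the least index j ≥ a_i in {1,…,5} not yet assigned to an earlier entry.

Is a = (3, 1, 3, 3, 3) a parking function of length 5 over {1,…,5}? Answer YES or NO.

Order a: b = (1, 3, 3, 3, 3).
  b_1=1 ≤ 1
  b_2=3 > 2
  fails at i=2 ⇒ NO

NO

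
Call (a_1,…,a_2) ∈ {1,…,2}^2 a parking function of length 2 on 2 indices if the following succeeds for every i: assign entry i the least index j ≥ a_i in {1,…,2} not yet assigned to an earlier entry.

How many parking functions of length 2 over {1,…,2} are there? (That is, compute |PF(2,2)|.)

|PF| = (3−2)·3^(2−1) = 1·3 = 3 (Konheim–Weiss)
Example (1,2) → sorted (1,2): b_i ≤ i ∀i, a PF.

3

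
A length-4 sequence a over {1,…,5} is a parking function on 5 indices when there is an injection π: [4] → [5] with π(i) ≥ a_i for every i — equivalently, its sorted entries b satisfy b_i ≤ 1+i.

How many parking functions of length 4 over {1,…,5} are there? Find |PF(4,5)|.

432

|PF| = (6−4)·6^(4−1) = 2 · 216 = 432 [KW]
One tuple (1,3,1,5) → sorted (1,1,3,5): b_i ≤ 1+i ∀i, a PF.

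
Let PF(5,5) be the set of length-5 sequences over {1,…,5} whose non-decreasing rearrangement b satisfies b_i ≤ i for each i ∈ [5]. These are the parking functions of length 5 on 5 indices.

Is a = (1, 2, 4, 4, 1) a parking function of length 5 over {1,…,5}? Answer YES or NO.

Sorted: b = (1, 1, 2, 4, 4).
  b_1=1 ≤ 1
  b_2=1 ≤ 2
  b_3=2 ≤ 3
  b_4=4 ≤ 4
  b_5=4 ≤ 5
All bounds hold ⇒ YES

YES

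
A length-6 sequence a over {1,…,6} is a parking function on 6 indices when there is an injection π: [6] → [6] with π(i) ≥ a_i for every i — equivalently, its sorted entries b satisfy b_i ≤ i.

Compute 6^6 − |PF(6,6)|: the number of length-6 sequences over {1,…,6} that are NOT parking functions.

|PF(6,6)| = 1·7^5 = 1×16807 = 16807 (Pollak)
Example (5,2,3,4,3,6) → sorted (2,3,3,4,5,6): b_1=2>1, not a PF.
Total 46656; non-PF = 46656−16807 = 29849

29849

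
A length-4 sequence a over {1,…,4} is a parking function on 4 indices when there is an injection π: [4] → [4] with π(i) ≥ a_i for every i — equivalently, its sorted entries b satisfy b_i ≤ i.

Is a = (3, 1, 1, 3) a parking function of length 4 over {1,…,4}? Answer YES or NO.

YES

Order a: b = (1, 1, 3, 3).
  b_1=1 ≤ 1
  b_2=1 ≤ 2
  b_3=3 ≤ 3
  b_4=3 ≤ 4
All bounds hold ⇒ YES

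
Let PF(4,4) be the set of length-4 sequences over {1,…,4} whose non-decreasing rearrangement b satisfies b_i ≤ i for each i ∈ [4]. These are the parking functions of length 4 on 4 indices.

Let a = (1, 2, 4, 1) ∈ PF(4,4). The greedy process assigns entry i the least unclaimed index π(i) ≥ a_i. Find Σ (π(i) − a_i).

2

Σπ = 10 ({1..4} each once); Σa = 1+2+4+1 = 8; disp = 10−8 = 2.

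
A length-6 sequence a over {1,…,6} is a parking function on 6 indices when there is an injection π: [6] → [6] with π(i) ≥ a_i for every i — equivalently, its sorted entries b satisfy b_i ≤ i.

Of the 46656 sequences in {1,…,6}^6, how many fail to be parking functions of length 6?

|PF(6,6)| = (6−6+1)·(6+1)^(6−1) = 1×16807 = 16807 (Konheim–Weiss)
Example (5,6,6,6,1,6) → sorted (1,5,6,6,6,6): b_2=5>2, not a PF.
Total 46656; non-PF = 46656−16807 = 29849

29849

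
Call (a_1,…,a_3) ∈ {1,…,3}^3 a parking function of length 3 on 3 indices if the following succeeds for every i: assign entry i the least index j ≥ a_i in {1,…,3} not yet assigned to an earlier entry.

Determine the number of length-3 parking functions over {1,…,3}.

16

|PF| = (3+1−3)·(3+1)^{3−1} = 1·16 = 16 (Pollak)
Check (3,1,1) → sorted (1,1,3): b_i ≤ i ∀i, a PF.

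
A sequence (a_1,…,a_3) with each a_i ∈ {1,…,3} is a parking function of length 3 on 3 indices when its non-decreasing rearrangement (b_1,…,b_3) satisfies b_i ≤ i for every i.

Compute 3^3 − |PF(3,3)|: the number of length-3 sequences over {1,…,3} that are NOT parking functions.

#PF = (3−3+1)·(3+1)^(3−1) = 1×16 = 16 (Pollak)
Check (2,3,3) → sorted (2,3,3): b_1=2>1, not a PF.
So 27 − 16 = 11 fail.

11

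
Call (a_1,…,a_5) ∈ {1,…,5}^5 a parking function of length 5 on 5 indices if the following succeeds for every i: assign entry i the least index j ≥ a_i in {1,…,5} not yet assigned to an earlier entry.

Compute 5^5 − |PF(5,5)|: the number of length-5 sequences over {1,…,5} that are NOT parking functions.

|PF(5,5)| = (5−5+1)·(5+1)^(5−1) = 1·1296 = 1296
E.g. (1,5,4,5,5) → sorted (1,4,5,5,5): b_2=4>2, not a PF.
So 3125 − 1296 = 1829 fail.

1829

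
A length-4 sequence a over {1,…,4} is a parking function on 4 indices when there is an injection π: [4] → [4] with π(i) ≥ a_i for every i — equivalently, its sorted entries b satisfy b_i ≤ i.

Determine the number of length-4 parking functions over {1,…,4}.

|PF| = (4−4+1)·(4+1)^(4−1) = 1·125 = 125
One tuple (1,3,4,1) → sorted (1,1,3,4): b_i ≤ i ∀i, a PF.

125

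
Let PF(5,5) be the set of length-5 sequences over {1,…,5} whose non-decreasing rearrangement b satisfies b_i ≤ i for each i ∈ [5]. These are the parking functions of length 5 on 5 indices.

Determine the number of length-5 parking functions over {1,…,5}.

1296

#PF = (5+1−5)·(5+1)^{5−1} = 1·1296 = 1296
Example (1,1,1,4,2) → sorted (1,1,1,2,4): b_i ≤ i ∀i, a PF.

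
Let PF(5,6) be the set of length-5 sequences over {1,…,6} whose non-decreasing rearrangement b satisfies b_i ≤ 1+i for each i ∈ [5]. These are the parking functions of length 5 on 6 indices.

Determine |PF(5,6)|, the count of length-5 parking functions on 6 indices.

4802

|PF| = (6−5+1)·(6+1)^(5−1) = 2×2401 = 4802 [KW]
Check (2,1,3,4,5) → sorted (1,2,3,4,5): b_i ≤ 1+i ∀i, a PF.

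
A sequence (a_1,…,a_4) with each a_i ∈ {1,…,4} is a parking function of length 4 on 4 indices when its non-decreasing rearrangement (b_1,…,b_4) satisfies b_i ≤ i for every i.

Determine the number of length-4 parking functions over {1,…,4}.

#PF = 1·5^3 = 1 · 125 = 125
Example (2,2,3,1) → sorted (1,2,2,3): b_i ≤ i ∀i, a PF.

125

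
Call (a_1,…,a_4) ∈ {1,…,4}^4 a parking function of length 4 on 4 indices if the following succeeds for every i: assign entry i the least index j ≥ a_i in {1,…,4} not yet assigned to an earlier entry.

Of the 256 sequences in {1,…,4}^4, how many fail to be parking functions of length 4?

131

Count = (5−4)·5^(4−1) = 1×125 = 125 [KW]
E.g. (1,2,4,4) → sorted (1,2,4,4): b_3=4>3, not a PF.
4^4 − 125 = 256 − 125 = 131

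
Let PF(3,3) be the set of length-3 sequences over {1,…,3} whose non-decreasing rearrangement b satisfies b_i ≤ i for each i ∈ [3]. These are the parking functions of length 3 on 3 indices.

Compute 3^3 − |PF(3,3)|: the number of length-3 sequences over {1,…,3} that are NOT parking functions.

11

|PF| = 1·4^2 = 1·16 = 16 [KW]
E.g. (2,3,3) → sorted (2,3,3): b_1=2>1, not a PF.
Total 27; non-PF = 27−16 = 11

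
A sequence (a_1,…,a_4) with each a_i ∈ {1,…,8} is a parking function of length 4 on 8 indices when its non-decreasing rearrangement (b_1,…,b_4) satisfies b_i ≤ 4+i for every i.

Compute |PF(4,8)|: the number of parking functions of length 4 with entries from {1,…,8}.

3645

|PF(4,8)| = (9−4)·9^(4−1) = 5 · 729 = 3645 [KW]
E.g. (4,7,4,2) → sorted (2,4,4,7): b_i ≤ 4+i ∀i, a PF.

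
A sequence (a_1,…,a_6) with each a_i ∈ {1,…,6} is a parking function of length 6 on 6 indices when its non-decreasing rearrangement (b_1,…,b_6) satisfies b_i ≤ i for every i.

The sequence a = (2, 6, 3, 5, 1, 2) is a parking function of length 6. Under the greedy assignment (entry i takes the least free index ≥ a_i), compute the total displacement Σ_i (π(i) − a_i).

Σπ = 21 ({1..6} each once); Σa = 2+6+3+5+1+2 = 19; disp = 21−19 = 2.

2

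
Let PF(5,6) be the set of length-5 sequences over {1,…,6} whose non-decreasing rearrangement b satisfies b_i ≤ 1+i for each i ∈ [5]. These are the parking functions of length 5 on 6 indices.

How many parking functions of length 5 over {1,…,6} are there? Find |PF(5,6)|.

4802

|PF| = (6−5+1)·(6+1)^(5−1) = 2×2401 = 4802 (Pollak)
E.g. (3,3,4,1,5) → sorted (1,3,3,4,5): b_i ≤ 1+i ∀i, a PF.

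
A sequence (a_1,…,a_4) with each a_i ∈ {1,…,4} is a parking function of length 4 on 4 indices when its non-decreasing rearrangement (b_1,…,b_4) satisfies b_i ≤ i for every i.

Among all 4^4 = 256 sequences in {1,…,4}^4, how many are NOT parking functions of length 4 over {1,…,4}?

|PF| = (4−4+1)·(4+1)^(4−1) = 1×125 = 125
One tuple (4,2,4,3) → sorted (2,3,4,4): b_1=2>1, not a PF.
Total 256; non-PF = 256−125 = 131

131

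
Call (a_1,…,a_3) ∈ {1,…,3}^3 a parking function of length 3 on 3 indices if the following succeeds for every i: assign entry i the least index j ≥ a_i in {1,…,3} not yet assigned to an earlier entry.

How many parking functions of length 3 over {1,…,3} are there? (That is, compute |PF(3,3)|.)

|PF| = (4−3)·4^(3−1) = 1·16 = 16
One tuple (1,2,3) → sorted (1,2,3): b_i ≤ i ∀i, a PF.

16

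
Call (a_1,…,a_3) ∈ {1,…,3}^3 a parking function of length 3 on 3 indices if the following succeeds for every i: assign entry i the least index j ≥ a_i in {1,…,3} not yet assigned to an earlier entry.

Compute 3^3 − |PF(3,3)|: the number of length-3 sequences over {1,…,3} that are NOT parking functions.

|PF(3,3)| = (3+1−3)·(3+1)^{3−1} = 1 · 16 = 16
Check (2,3,3) → sorted (2,3,3): b_1=2>1, not a PF.
3^3 − 16 = 27 − 16 = 11

11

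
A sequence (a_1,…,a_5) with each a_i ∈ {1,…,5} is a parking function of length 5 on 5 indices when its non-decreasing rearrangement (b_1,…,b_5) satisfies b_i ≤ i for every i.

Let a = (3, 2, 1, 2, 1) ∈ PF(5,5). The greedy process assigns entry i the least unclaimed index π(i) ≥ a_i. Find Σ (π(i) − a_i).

6

Σπ = 15 ({1..5} each once); Σa = 3+2+1+2+1 = 9; disp = 15−9 = 6.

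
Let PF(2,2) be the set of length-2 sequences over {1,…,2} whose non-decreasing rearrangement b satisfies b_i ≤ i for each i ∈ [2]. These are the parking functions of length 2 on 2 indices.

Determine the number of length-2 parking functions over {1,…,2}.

3

#PF = (3−2)·3^(2−1) = 1 · 3 = 3 [KW]
Check (1,2) → sorted (1,2): b_i ≤ i ∀i, a PF.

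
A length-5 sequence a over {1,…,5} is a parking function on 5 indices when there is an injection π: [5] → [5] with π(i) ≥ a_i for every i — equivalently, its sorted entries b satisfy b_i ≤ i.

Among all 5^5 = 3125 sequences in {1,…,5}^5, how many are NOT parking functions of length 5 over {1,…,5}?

|PF(5,5)| = (5+1−5)·(5+1)^{5−1} = 1 · 1296 = 1296
One tuple (4,4,2,4,3) → sorted (2,3,4,4,4): b_1=2>1, not a PF.
5^5 − 1296 = 3125 − 1296 = 1829

1829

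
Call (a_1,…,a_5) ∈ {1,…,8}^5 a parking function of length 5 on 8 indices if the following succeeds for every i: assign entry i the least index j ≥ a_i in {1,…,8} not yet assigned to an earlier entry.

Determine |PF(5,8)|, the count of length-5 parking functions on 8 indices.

#PF = (9−5)·9^(5−1) = 4 · 6561 = 26244 [KW]
Check (5,8,2,1,3) → sorted (1,2,3,5,8): b_i ≤ 3+i ∀i, a PF.

26244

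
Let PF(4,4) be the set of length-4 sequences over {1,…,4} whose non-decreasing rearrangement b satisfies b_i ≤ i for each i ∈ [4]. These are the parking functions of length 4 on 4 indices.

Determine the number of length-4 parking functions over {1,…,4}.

125

|PF(4,4)| = (4+1−4)·(4+1)^{4−1} = 1×125 = 125 (Pollak)
Example (2,2,4,1) → sorted (1,2,2,4): b_i ≤ i ∀i, a PF.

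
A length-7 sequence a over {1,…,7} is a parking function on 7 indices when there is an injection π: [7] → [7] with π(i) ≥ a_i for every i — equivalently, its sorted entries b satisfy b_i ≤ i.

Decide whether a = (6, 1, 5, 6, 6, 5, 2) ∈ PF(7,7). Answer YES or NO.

NO

Rearranged: b = (1, 2, 5, 5, 6, 6, 6).
  b_1=1 ≤ 1
  b_2=2 ≤ 2
  b_3=5 > 3
  fails at i=3 ⇒ NO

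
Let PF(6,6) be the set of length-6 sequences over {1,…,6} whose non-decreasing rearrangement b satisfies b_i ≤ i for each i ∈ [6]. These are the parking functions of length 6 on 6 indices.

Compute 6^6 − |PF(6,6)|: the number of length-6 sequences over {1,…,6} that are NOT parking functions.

29849

#PF = 1·7^5 = 1·16807 = 16807 (Konheim–Weiss)
E.g. (6,6,6,5,6,5) → sorted (5,5,6,6,6,6): b_1=5>1, not a PF.
Total 46656; non-PF = 46656−16807 = 29849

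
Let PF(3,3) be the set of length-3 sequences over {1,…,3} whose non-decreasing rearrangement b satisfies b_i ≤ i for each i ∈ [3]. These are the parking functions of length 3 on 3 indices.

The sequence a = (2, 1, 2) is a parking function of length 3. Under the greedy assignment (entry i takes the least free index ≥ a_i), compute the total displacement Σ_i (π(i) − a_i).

Σπ(i) = 1+…+3 = 6; Σa = 2+1+2 = 5; disp = 6−5 = 1.

1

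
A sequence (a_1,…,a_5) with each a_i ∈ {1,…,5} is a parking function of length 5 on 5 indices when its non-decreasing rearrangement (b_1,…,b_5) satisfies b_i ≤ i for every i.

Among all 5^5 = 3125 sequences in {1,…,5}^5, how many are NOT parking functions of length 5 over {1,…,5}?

Count = (5+1−5)·(5+1)^{5−1} = 1·1296 = 1296 [KW]
E.g. (5,5,5,2,5) → sorted (2,5,5,5,5): b_1=2>1, not a PF.
Total 3125; non-PF = 3125−1296 = 1829

1829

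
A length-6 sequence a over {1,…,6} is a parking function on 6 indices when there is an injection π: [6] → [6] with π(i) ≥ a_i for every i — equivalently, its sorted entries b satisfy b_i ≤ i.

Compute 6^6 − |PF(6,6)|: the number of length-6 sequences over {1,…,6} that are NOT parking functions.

29849

|PF| = (6−6+1)·(6+1)^(6−1) = 1 · 16807 = 16807 [KW]
Example (4,5,6,6,2,6) → sorted (2,4,5,6,6,6): b_1=2>1, not a PF.
So 46656 − 16807 = 29849 fail.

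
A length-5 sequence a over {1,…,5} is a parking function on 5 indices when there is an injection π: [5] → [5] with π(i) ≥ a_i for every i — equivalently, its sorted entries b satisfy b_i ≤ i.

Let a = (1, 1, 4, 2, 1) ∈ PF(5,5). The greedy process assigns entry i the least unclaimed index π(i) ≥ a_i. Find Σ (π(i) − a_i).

6

Σπ = 5·6/2 = 15 (π permutes [5]); Σa = 1+1+4+2+1 = 9; disp = 15−9 = 6.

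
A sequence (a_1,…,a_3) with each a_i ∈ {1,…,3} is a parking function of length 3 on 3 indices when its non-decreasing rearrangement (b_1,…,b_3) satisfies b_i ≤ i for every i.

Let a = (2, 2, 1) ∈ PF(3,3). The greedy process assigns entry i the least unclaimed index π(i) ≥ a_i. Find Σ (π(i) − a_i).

Σπ = 3·4/2 = 6 (π permutes [3]); Σa = 2+2+1 = 5; disp = 6−5 = 1.

1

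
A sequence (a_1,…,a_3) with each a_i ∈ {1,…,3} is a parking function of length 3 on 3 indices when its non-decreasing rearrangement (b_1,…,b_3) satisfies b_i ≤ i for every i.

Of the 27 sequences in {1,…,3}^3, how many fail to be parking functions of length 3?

11

#PF = (3−3+1)·(3+1)^(3−1) = 1 · 16 = 16 (Pollak)
Check (3,2,2) → sorted (2,2,3): b_1=2>1, not a PF.
So 27 − 16 = 11 fail.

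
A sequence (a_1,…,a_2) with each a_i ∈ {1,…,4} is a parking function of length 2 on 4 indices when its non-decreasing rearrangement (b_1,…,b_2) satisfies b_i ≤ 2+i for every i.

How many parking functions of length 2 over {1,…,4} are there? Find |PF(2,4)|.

15

#PF = (4+1−2)·(4+1)^{2−1} = 3×5 = 15 [KW]
Example (2,4) → sorted (2,4): b_i ≤ 2+i ∀i, a PF.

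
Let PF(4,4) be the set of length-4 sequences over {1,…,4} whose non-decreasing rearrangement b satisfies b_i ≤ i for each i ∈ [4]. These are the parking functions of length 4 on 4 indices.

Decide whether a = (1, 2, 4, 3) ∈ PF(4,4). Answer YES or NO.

YES

Rearranged: b = (1, 2, 3, 4).
  b_1=1 ≤ 1
  b_2=2 ≤ 2
  b_3=3 ≤ 3
  b_4=4 ≤ 4
All bounds hold ⇒ YES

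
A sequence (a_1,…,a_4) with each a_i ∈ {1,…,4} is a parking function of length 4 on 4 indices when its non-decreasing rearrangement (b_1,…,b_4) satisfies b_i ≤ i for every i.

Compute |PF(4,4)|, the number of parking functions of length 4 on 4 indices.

125

|PF| = (5−4)·5^(4−1) = 1 · 125 = 125 [KW]
One tuple (2,3,1,2) → sorted (1,2,2,3): b_i ≤ i ∀i, a PF.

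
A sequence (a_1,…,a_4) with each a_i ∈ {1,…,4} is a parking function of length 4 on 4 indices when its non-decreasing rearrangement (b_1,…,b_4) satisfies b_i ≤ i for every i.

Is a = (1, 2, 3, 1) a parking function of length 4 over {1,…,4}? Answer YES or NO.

Sorted: b = (1, 1, 2, 3).
  b_1=1 ≤ 1
  b_2=1 ≤ 2
  b_3=2 ≤ 3
  b_4=3 ≤ 4
All bounds hold ⇒ YES

YES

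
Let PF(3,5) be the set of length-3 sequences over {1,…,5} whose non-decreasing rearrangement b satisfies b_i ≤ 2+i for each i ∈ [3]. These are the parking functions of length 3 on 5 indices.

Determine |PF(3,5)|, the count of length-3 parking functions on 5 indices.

108

Count = 3·6^2 = 3·36 = 108 [KW]
Example (2,1,1) → sorted (1,1,2): b_i ≤ 2+i ∀i, a PF.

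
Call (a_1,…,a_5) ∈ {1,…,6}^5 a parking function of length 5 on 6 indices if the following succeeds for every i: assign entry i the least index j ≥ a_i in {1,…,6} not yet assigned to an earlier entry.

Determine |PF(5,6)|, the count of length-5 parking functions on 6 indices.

#PF = (7−5)·7^(5−1) = 2×2401 = 4802 [KW]
Check (4,6,4,2,2) → sorted (2,2,4,4,6): b_i ≤ 1+i ∀i, a PF.

4802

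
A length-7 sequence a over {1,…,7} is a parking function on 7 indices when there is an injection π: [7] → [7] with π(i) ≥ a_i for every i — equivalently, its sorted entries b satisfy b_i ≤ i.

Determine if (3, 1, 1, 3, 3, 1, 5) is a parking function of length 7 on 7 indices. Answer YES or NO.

Rearranged: b = (1, 1, 1, 3, 3, 3, 5).
  b_1=1 ≤ 1
  b_2=1 ≤ 2
  b_3=1 ≤ 3
  b_4=3 ≤ 4
  b_5=3 ≤ 5
  b_6=3 ≤ 6
  b_7=5 ≤ 7
All bounds hold ⇒ YES

YES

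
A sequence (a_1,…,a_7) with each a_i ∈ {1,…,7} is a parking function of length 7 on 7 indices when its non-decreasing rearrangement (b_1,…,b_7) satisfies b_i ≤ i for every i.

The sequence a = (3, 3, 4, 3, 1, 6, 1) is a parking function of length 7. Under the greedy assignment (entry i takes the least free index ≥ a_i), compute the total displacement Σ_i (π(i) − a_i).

Σπ = 7·8/2 = 28 (π permutes [7]); Σa = 3+3+4+3+1+6+1 = 21; disp = 28−21 = 7.

7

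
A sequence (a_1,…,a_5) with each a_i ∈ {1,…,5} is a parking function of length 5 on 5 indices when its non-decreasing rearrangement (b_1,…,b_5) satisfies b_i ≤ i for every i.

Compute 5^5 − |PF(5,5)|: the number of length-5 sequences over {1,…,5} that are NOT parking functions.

Count = (5+1−5)·(5+1)^{5−1} = 1·1296 = 1296 (Konheim–Weiss)
One tuple (1,5,4,5,5) → sorted (1,4,5,5,5): b_2=4>2, not a PF.
So 3125 − 1296 = 1829 fail.

1829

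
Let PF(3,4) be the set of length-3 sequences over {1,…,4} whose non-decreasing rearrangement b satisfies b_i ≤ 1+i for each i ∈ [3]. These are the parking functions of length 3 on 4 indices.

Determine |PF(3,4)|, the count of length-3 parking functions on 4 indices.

50

#PF = (5−3)·5^(3−1) = 2×25 = 50 [KW]
Check (2,1,3) → sorted (1,2,3): b_i ≤ 1+i ∀i, a PF.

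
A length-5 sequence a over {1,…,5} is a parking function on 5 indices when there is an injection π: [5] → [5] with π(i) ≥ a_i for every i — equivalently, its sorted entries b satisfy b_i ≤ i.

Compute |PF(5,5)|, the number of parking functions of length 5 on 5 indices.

1296

Count = (6−5)·6^(5−1) = 1·1296 = 1296 (Konheim–Weiss)
Check (2,1,5,2,1) → sorted (1,1,2,2,5): b_i ≤ i ∀i, a PF.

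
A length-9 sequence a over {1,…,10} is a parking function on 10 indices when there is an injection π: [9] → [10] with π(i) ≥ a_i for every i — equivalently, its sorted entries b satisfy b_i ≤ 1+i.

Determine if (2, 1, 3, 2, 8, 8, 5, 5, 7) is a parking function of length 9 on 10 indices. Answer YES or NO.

Order a: b = (1, 2, 2, 3, 5, 5, 7, 8, 8).
  b_1=1 ≤ 2
  b_2=2 ≤ 3
  b_3=2 ≤ 4
  b_4=3 ≤ 5
  b_5=5 ≤ 6
  b_6=5 ≤ 7
  b_7=7 ≤ 8
  b_8=8 ≤ 9
  b_9=8 ≤ 10
All bounds hold ⇒ YES

YES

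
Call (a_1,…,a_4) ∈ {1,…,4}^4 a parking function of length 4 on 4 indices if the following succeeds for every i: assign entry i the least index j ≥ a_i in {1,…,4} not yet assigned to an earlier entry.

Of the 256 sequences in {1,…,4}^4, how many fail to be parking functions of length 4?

|PF| = (4+1−4)·(4+1)^{4−1} = 1×125 = 125 [KW]
One tuple (3,4,4,3) → sorted (3,3,4,4): b_1=3>1, not a PF.
4^4 − 125 = 256 − 125 = 131

131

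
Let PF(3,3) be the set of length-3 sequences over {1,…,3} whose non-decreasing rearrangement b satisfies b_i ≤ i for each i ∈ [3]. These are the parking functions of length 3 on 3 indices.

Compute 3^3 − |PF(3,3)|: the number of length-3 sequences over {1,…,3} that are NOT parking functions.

11

|PF(3,3)| = (3−3+1)·(3+1)^(3−1) = 1×16 = 16 [KW]
One tuple (3,2,3) → sorted (2,3,3): b_1=2>1, not a PF.
3^3 − 16 = 27 − 16 = 11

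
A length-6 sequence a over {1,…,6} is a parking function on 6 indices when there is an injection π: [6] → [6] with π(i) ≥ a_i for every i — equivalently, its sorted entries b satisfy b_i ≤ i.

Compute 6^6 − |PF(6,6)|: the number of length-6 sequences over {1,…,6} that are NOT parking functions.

29849

#PF = (7−6)·7^(6−1) = 1×16807 = 16807 (Pollak)
Check (4,6,5,4,6,1) → sorted (1,4,4,5,6,6): b_2=4>2, not a PF.
So 46656 − 16807 = 29849 fail.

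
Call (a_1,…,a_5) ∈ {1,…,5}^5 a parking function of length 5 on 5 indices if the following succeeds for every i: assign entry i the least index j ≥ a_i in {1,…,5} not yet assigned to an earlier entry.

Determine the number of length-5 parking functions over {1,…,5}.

1296

Count = 1·6^4 = 1·1296 = 1296 [KW]
Example (3,3,2,1,5) → sorted (1,2,3,3,5): b_i ≤ i ∀i, a PF.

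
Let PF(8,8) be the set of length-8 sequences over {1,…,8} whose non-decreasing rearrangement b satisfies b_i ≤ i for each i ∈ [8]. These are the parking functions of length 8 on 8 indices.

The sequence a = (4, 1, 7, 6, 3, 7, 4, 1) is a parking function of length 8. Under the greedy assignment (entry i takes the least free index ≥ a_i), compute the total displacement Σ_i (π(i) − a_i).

Σπ(i) = 1+…+8 = 36; Σa = 4+1+7+6+3+7+4+1 = 33; disp = 36−33 = 3.

3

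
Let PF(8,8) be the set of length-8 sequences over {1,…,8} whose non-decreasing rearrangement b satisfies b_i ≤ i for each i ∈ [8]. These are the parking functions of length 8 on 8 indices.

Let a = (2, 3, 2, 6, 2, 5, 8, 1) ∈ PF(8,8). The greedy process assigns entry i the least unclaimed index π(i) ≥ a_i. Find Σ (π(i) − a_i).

7

Σπ = 36 ({1..8} each once); Σa = 2+3+2+6+2+5+8+1 = 29; disp = 36−29 = 7.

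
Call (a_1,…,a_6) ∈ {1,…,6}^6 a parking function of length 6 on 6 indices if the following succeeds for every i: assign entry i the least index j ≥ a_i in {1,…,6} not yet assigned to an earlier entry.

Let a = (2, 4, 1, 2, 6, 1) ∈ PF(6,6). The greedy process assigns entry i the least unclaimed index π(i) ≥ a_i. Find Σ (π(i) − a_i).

Σπ(i) = 1+…+6 = 21; Σa = 2+4+1+2+6+1 = 16; disp = 21−16 = 5.

5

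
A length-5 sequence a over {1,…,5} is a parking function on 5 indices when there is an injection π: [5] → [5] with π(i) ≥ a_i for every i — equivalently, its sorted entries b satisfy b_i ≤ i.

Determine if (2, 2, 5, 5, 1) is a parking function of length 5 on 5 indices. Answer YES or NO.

Sorted: b = (1, 2, 2, 5, 5).
  b_1=1 ≤ 1
  b_2=2 ≤ 2
  b_3=2 ≤ 3
  b_4=5 > 4
  fails at i=4 ⇒ NO

NO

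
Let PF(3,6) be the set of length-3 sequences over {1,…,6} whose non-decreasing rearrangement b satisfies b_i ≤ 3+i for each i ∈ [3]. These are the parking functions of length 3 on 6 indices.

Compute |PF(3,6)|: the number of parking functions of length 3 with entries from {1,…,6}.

196

|PF(3,6)| = (6−3+1)·(6+1)^(3−1) = 4·49 = 196 [KW]
Example (4,1,5) → sorted (1,4,5): b_i ≤ 3+i ∀i, a PF.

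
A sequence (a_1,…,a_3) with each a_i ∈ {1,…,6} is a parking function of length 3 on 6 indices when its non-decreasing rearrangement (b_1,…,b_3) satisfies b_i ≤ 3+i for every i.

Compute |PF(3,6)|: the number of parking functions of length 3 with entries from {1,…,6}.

196

Count = 4·7^2 = 4 · 49 = 196 (Pollak)
One tuple (2,3,6) → sorted (2,3,6): b_i ≤ 3+i ∀i, a PF.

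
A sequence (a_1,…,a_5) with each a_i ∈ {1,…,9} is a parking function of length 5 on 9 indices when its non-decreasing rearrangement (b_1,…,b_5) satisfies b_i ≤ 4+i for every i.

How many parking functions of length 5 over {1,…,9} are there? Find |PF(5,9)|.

50000

Count = (9−5+1)·(9+1)^(5−1) = 5 · 10000 = 50000
Check (8,4,3,2,5) → sorted (2,3,4,5,8): b_i ≤ 4+i ∀i, a PF.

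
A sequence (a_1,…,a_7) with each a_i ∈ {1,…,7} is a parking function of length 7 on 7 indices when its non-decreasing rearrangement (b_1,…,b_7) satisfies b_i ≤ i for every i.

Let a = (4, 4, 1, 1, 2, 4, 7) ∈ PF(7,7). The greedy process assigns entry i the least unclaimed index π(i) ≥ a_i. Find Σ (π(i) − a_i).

Σπ(i) = 1+…+7 = 28; Σa = 4+4+1+1+2+4+7 = 23; disp = 28−23 = 5.

5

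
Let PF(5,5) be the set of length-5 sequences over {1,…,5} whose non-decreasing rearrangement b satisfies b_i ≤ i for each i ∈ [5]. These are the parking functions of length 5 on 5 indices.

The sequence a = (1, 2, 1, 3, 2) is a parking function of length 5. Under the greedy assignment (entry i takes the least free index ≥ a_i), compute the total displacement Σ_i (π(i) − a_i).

Σπ(i) = 1+…+5 = 15; Σa = 1+2+1+3+2 = 9; disp = 15−9 = 6.

6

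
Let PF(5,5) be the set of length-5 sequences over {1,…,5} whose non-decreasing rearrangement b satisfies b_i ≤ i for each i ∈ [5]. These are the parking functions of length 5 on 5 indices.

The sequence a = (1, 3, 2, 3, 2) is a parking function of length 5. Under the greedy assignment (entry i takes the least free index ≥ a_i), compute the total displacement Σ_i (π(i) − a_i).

Σπ = 5·6/2 = 15 (π permutes [5]); Σa = 1+3+2+3+2 = 11; disp = 15−11 = 4.

4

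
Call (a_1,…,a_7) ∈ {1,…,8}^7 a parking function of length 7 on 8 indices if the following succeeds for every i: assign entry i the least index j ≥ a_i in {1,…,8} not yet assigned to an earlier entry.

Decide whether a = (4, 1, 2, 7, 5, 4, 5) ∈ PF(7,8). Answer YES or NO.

Order a: b = (1, 2, 4, 4, 5, 5, 7).
  b_1=1 ≤ 2
  b_2=2 ≤ 3
  b_3=4 ≤ 4
  b_4=4 ≤ 5
  b_5=5 ≤ 6
  b_6=5 ≤ 7
  b_7=7 ≤ 8
All bounds hold ⇒ YES

YES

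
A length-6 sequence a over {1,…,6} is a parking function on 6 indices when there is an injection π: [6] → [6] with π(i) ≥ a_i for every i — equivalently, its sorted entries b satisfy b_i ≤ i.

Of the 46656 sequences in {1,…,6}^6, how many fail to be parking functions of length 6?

#PF = 1·7^5 = 1·16807 = 16807 (Konheim–Weiss)
E.g. (3,2,4,2,4,3) → sorted (2,2,3,3,4,4): b_1=2>1, not a PF.
6^6 − 16807 = 46656 − 16807 = 29849

29849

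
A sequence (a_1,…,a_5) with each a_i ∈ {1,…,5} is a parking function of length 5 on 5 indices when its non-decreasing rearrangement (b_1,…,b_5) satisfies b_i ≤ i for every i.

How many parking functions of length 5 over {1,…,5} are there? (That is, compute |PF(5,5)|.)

|PF(5,5)| = 1·6^4 = 1×1296 = 1296
Check (1,5,3,3,2) → sorted (1,2,3,3,5): b_i ≤ i ∀i, a PF.

1296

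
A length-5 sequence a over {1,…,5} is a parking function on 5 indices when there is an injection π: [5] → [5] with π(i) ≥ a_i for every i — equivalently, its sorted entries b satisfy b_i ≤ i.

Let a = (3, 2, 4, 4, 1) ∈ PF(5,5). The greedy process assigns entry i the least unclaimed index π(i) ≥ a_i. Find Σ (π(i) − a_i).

1

Σπ = 15 ({1..5} each once); Σa = 3+2+4+4+1 = 14; disp = 15−14 = 1.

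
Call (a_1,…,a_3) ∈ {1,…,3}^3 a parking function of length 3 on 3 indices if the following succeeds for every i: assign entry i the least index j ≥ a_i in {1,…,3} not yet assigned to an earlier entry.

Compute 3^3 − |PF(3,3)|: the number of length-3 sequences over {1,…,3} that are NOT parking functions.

#PF = (4−3)·4^(3−1) = 1 · 16 = 16 [KW]
Example (3,3,3) → sorted (3,3,3): b_1=3>1, not a PF.
Total 27; non-PF = 27−16 = 11

11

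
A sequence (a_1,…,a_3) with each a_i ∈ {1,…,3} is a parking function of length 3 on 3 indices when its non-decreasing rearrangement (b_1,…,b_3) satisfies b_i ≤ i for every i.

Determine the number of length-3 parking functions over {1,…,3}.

16

|PF(3,3)| = (3+1−3)·(3+1)^{3−1} = 1×16 = 16 (Pollak)
Check (2,3,1) → sorted (1,2,3): b_i ≤ i ∀i, a PF.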